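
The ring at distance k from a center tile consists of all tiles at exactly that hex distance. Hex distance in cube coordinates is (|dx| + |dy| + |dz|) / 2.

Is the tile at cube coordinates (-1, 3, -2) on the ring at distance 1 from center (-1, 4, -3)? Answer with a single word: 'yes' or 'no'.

Answer: yes

Derivation:
|px - cx| = |-1 - (-1)| = 0
|py - cy| = |3 - 4| = 1
|pz - cz| = |-2 - (-3)| = 1
distance = (0+1+1)/2 = 2/2 = 1
radius = 1; distance == radius -> yes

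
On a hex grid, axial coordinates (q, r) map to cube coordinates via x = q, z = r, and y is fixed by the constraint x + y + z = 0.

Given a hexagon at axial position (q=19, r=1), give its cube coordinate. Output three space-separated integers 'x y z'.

Answer: 19 -20 1

Derivation:
x = q = 19
z = r = 1
y = -x - z = -(19) - (1) = -20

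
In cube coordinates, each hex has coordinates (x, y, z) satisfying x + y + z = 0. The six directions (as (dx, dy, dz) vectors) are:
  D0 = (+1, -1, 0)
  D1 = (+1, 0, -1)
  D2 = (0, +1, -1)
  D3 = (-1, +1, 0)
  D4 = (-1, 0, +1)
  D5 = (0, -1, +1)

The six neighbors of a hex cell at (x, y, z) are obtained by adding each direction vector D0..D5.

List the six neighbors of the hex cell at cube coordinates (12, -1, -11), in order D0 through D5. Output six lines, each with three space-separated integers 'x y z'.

Answer: 13 -2 -11
13 -1 -12
12 0 -12
11 0 -11
11 -1 -10
12 -2 -10

Derivation:
Center: (12, -1, -11). Add each direction:
  D0: (12, -1, -11) + (1, -1, 0) = (13, -2, -11)
  D1: (12, -1, -11) + (1, 0, -1) = (13, -1, -12)
  D2: (12, -1, -11) + (0, 1, -1) = (12, 0, -12)
  D3: (12, -1, -11) + (-1, 1, 0) = (11, 0, -11)
  D4: (12, -1, -11) + (-1, 0, 1) = (11, -1, -10)
  D5: (12, -1, -11) + (0, -1, 1) = (12, -2, -10)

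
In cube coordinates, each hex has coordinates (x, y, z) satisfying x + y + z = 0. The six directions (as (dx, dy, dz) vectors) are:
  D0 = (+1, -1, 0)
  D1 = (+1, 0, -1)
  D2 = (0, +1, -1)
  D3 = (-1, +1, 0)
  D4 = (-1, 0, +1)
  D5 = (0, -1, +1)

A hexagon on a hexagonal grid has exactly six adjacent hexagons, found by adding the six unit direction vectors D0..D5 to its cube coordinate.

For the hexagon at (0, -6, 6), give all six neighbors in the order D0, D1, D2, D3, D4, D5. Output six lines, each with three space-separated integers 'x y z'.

Answer: 1 -7 6
1 -6 5
0 -5 5
-1 -5 6
-1 -6 7
0 -7 7

Derivation:
Center: (0, -6, 6). Add each direction:
  D0: (0, -6, 6) + (1, -1, 0) = (1, -7, 6)
  D1: (0, -6, 6) + (1, 0, -1) = (1, -6, 5)
  D2: (0, -6, 6) + (0, 1, -1) = (0, -5, 5)
  D3: (0, -6, 6) + (-1, 1, 0) = (-1, -5, 6)
  D4: (0, -6, 6) + (-1, 0, 1) = (-1, -6, 7)
  D5: (0, -6, 6) + (0, -1, 1) = (0, -7, 7)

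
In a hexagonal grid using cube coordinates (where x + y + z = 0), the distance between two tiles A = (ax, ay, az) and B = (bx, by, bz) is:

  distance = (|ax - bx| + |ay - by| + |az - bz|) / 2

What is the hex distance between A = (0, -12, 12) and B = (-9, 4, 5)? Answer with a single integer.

|ax - bx| = |0 - (-9)| = 9
|ay - by| = |-12 - 4| = 16
|az - bz| = |12 - 5| = 7
distance = (9 + 16 + 7) / 2 = 32 / 2 = 16

Answer: 16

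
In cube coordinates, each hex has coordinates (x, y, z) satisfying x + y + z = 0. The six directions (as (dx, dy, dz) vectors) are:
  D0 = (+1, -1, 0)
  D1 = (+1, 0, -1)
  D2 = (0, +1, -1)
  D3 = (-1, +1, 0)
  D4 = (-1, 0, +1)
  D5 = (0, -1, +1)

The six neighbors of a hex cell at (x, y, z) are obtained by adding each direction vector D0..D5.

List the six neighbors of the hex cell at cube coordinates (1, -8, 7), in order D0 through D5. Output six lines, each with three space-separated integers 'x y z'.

Answer: 2 -9 7
2 -8 6
1 -7 6
0 -7 7
0 -8 8
1 -9 8

Derivation:
Center: (1, -8, 7). Add each direction:
  D0: (1, -8, 7) + (1, -1, 0) = (2, -9, 7)
  D1: (1, -8, 7) + (1, 0, -1) = (2, -8, 6)
  D2: (1, -8, 7) + (0, 1, -1) = (1, -7, 6)
  D3: (1, -8, 7) + (-1, 1, 0) = (0, -7, 7)
  D4: (1, -8, 7) + (-1, 0, 1) = (0, -8, 8)
  D5: (1, -8, 7) + (0, -1, 1) = (1, -9, 8)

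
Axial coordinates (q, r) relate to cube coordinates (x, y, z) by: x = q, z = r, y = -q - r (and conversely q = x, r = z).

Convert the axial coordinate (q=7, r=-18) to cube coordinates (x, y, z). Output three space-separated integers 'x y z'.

Answer: 7 11 -18

Derivation:
x = q = 7
z = r = -18
y = -x - z = -(7) - (-18) = 11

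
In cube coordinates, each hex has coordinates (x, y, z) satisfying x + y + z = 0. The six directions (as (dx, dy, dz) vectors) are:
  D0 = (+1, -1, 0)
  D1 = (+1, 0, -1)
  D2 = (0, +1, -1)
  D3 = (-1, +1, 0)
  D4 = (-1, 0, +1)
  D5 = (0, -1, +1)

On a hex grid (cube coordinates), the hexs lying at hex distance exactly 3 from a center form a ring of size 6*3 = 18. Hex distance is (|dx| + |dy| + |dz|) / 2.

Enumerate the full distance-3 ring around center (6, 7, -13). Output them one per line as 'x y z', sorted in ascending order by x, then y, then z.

Answer: 3 7 -10
3 8 -11
3 9 -12
3 10 -13
4 6 -10
4 10 -14
5 5 -10
5 10 -15
6 4 -10
6 10 -16
7 4 -11
7 9 -16
8 4 -12
8 8 -16
9 4 -13
9 5 -14
9 6 -15
9 7 -16

Derivation:
Walk ring at distance 3 from (6, 7, -13):
Start at center + D4*3 = (3, 7, -10)
  hex 0: (3, 7, -10)
  hex 1: (4, 6, -10)
  hex 2: (5, 5, -10)
  hex 3: (6, 4, -10)
  hex 4: (7, 4, -11)
  hex 5: (8, 4, -12)
  hex 6: (9, 4, -13)
  hex 7: (9, 5, -14)
  hex 8: (9, 6, -15)
  hex 9: (9, 7, -16)
  hex 10: (8, 8, -16)
  hex 11: (7, 9, -16)
  hex 12: (6, 10, -16)
  hex 13: (5, 10, -15)
  hex 14: (4, 10, -14)
  hex 15: (3, 10, -13)
  hex 16: (3, 9, -12)
  hex 17: (3, 8, -11)
Sorted: 18 hexes.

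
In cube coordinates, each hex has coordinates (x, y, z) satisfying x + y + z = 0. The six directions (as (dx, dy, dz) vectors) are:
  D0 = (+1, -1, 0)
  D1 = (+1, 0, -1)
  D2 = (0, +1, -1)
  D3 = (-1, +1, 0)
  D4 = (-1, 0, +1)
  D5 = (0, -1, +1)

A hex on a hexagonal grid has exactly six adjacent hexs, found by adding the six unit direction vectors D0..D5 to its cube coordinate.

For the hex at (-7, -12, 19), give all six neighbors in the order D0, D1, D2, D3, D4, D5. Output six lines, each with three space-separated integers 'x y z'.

Center: (-7, -12, 19). Add each direction:
  D0: (-7, -12, 19) + (1, -1, 0) = (-6, -13, 19)
  D1: (-7, -12, 19) + (1, 0, -1) = (-6, -12, 18)
  D2: (-7, -12, 19) + (0, 1, -1) = (-7, -11, 18)
  D3: (-7, -12, 19) + (-1, 1, 0) = (-8, -11, 19)
  D4: (-7, -12, 19) + (-1, 0, 1) = (-8, -12, 20)
  D5: (-7, -12, 19) + (0, -1, 1) = (-7, -13, 20)

Answer: -6 -13 19
-6 -12 18
-7 -11 18
-8 -11 19
-8 -12 20
-7 -13 20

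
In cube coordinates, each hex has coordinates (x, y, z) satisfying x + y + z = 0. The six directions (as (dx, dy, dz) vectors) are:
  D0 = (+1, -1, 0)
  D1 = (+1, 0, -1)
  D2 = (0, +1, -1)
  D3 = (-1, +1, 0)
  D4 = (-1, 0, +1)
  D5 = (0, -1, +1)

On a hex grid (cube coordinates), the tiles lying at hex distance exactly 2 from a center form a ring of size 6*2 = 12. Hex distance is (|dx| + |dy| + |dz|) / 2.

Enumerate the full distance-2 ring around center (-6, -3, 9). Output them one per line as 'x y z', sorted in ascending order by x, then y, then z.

Walk ring at distance 2 from (-6, -3, 9):
Start at center + D4*2 = (-8, -3, 11)
  hex 0: (-8, -3, 11)
  hex 1: (-7, -4, 11)
  hex 2: (-6, -5, 11)
  hex 3: (-5, -5, 10)
  hex 4: (-4, -5, 9)
  hex 5: (-4, -4, 8)
  hex 6: (-4, -3, 7)
  hex 7: (-5, -2, 7)
  hex 8: (-6, -1, 7)
  hex 9: (-7, -1, 8)
  hex 10: (-8, -1, 9)
  hex 11: (-8, -2, 10)
Sorted: 12 hexes.

Answer: -8 -3 11
-8 -2 10
-8 -1 9
-7 -4 11
-7 -1 8
-6 -5 11
-6 -1 7
-5 -5 10
-5 -2 7
-4 -5 9
-4 -4 8
-4 -3 7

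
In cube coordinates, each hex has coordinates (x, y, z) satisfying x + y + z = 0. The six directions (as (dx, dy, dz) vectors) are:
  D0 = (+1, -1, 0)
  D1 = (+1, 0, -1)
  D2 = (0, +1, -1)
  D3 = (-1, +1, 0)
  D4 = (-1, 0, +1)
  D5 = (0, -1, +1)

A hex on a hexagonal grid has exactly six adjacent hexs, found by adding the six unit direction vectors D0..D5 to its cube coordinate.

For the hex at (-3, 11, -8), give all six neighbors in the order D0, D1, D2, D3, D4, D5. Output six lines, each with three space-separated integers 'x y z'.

Center: (-3, 11, -8). Add each direction:
  D0: (-3, 11, -8) + (1, -1, 0) = (-2, 10, -8)
  D1: (-3, 11, -8) + (1, 0, -1) = (-2, 11, -9)
  D2: (-3, 11, -8) + (0, 1, -1) = (-3, 12, -9)
  D3: (-3, 11, -8) + (-1, 1, 0) = (-4, 12, -8)
  D4: (-3, 11, -8) + (-1, 0, 1) = (-4, 11, -7)
  D5: (-3, 11, -8) + (0, -1, 1) = (-3, 10, -7)

Answer: -2 10 -8
-2 11 -9
-3 12 -9
-4 12 -8
-4 11 -7
-3 10 -7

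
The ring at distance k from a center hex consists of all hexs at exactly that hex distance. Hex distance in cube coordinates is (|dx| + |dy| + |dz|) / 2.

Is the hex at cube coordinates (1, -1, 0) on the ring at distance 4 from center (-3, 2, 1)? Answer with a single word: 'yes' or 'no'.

|px - cx| = |1 - (-3)| = 4
|py - cy| = |-1 - 2| = 3
|pz - cz| = |0 - 1| = 1
distance = (4+3+1)/2 = 8/2 = 4
radius = 4; distance == radius -> yes

Answer: yes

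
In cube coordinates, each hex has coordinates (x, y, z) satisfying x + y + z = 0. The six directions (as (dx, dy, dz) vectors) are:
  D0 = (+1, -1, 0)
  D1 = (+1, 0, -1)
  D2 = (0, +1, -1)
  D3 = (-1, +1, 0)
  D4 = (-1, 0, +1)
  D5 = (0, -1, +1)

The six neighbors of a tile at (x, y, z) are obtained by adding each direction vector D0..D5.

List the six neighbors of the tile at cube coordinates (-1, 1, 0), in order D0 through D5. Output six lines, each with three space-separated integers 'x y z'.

Center: (-1, 1, 0). Add each direction:
  D0: (-1, 1, 0) + (1, -1, 0) = (0, 0, 0)
  D1: (-1, 1, 0) + (1, 0, -1) = (0, 1, -1)
  D2: (-1, 1, 0) + (0, 1, -1) = (-1, 2, -1)
  D3: (-1, 1, 0) + (-1, 1, 0) = (-2, 2, 0)
  D4: (-1, 1, 0) + (-1, 0, 1) = (-2, 1, 1)
  D5: (-1, 1, 0) + (0, -1, 1) = (-1, 0, 1)

Answer: 0 0 0
0 1 -1
-1 2 -1
-2 2 0
-2 1 1
-1 0 1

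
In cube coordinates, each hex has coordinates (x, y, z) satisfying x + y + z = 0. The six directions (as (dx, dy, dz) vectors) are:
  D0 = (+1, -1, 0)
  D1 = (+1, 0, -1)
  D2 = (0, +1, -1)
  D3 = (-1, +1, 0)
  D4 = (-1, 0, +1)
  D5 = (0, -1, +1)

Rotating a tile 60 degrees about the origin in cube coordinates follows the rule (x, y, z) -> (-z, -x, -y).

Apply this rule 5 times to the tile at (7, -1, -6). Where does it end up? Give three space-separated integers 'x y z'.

Answer: 1 6 -7

Derivation:
Start: (7, -1, -6)
Step 1: (7, -1, -6) -> (-(-6), -(7), -(-1)) = (6, -7, 1)
Step 2: (6, -7, 1) -> (-(1), -(6), -(-7)) = (-1, -6, 7)
Step 3: (-1, -6, 7) -> (-(7), -(-1), -(-6)) = (-7, 1, 6)
Step 4: (-7, 1, 6) -> (-(6), -(-7), -(1)) = (-6, 7, -1)
Step 5: (-6, 7, -1) -> (-(-1), -(-6), -(7)) = (1, 6, -7)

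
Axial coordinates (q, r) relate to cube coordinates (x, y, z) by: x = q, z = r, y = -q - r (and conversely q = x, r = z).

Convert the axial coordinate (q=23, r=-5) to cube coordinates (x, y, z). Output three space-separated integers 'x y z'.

x = q = 23
z = r = -5
y = -x - z = -(23) - (-5) = -18

Answer: 23 -18 -5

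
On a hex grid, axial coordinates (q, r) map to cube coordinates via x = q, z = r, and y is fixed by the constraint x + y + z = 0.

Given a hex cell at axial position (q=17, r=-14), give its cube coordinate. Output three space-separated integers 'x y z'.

x = q = 17
z = r = -14
y = -x - z = -(17) - (-14) = -3

Answer: 17 -3 -14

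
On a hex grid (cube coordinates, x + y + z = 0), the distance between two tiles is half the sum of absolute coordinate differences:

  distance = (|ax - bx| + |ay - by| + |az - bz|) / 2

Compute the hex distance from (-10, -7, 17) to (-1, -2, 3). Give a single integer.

Answer: 14

Derivation:
|ax - bx| = |-10 - (-1)| = 9
|ay - by| = |-7 - (-2)| = 5
|az - bz| = |17 - 3| = 14
distance = (9 + 5 + 14) / 2 = 28 / 2 = 14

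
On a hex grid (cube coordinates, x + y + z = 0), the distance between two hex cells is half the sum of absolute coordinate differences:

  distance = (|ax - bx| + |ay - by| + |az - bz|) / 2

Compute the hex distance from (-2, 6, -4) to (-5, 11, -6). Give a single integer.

Answer: 5

Derivation:
|ax - bx| = |-2 - (-5)| = 3
|ay - by| = |6 - 11| = 5
|az - bz| = |-4 - (-6)| = 2
distance = (3 + 5 + 2) / 2 = 10 / 2 = 5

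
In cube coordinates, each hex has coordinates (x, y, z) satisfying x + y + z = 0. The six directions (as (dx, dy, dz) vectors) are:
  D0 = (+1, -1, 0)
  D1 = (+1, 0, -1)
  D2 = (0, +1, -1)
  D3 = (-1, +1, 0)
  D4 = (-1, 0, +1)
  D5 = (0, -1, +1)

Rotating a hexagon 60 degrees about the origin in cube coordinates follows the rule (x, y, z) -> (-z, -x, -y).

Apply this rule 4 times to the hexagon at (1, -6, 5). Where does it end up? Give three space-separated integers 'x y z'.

Start: (1, -6, 5)
Step 1: (1, -6, 5) -> (-(5), -(1), -(-6)) = (-5, -1, 6)
Step 2: (-5, -1, 6) -> (-(6), -(-5), -(-1)) = (-6, 5, 1)
Step 3: (-6, 5, 1) -> (-(1), -(-6), -(5)) = (-1, 6, -5)
Step 4: (-1, 6, -5) -> (-(-5), -(-1), -(6)) = (5, 1, -6)

Answer: 5 1 -6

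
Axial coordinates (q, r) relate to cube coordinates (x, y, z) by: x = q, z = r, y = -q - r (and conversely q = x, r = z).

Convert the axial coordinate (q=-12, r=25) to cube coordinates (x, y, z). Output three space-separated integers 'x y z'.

Answer: -12 -13 25

Derivation:
x = q = -12
z = r = 25
y = -x - z = -(-12) - (25) = -13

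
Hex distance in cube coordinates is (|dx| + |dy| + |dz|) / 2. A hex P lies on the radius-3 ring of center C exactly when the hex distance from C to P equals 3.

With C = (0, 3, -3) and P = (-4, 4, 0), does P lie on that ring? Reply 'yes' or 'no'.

Answer: no

Derivation:
|px - cx| = |-4 - 0| = 4
|py - cy| = |4 - 3| = 1
|pz - cz| = |0 - (-3)| = 3
distance = (4+1+3)/2 = 8/2 = 4
radius = 3; distance != radius -> no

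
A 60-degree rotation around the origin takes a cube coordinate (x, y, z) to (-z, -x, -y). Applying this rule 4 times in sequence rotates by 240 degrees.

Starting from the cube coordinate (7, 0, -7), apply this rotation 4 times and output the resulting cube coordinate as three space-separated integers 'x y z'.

Answer: -7 7 0

Derivation:
Start: (7, 0, -7)
Step 1: (7, 0, -7) -> (-(-7), -(7), -(0)) = (7, -7, 0)
Step 2: (7, -7, 0) -> (-(0), -(7), -(-7)) = (0, -7, 7)
Step 3: (0, -7, 7) -> (-(7), -(0), -(-7)) = (-7, 0, 7)
Step 4: (-7, 0, 7) -> (-(7), -(-7), -(0)) = (-7, 7, 0)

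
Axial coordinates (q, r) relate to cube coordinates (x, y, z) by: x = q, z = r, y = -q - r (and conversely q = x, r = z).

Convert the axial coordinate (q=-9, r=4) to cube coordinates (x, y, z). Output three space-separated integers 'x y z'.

x = q = -9
z = r = 4
y = -x - z = -(-9) - (4) = 5

Answer: -9 5 4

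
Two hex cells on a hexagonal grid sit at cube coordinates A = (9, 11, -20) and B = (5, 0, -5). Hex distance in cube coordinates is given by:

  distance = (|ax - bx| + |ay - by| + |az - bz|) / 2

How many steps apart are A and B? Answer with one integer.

Answer: 15

Derivation:
|ax - bx| = |9 - 5| = 4
|ay - by| = |11 - 0| = 11
|az - bz| = |-20 - (-5)| = 15
distance = (4 + 11 + 15) / 2 = 30 / 2 = 15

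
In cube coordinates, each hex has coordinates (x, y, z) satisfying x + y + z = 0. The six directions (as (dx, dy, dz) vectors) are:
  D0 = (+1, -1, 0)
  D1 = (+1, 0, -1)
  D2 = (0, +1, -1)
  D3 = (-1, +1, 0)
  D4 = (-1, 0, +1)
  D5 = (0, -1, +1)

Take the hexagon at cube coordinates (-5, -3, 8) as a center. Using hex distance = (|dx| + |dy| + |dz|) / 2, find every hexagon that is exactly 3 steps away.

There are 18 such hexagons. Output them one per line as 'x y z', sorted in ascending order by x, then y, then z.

Walk ring at distance 3 from (-5, -3, 8):
Start at center + D4*3 = (-8, -3, 11)
  hex 0: (-8, -3, 11)
  hex 1: (-7, -4, 11)
  hex 2: (-6, -5, 11)
  hex 3: (-5, -6, 11)
  hex 4: (-4, -6, 10)
  hex 5: (-3, -6, 9)
  hex 6: (-2, -6, 8)
  hex 7: (-2, -5, 7)
  hex 8: (-2, -4, 6)
  hex 9: (-2, -3, 5)
  hex 10: (-3, -2, 5)
  hex 11: (-4, -1, 5)
  hex 12: (-5, 0, 5)
  hex 13: (-6, 0, 6)
  hex 14: (-7, 0, 7)
  hex 15: (-8, 0, 8)
  hex 16: (-8, -1, 9)
  hex 17: (-8, -2, 10)
Sorted: 18 hexes.

Answer: -8 -3 11
-8 -2 10
-8 -1 9
-8 0 8
-7 -4 11
-7 0 7
-6 -5 11
-6 0 6
-5 -6 11
-5 0 5
-4 -6 10
-4 -1 5
-3 -6 9
-3 -2 5
-2 -6 8
-2 -5 7
-2 -4 6
-2 -3 5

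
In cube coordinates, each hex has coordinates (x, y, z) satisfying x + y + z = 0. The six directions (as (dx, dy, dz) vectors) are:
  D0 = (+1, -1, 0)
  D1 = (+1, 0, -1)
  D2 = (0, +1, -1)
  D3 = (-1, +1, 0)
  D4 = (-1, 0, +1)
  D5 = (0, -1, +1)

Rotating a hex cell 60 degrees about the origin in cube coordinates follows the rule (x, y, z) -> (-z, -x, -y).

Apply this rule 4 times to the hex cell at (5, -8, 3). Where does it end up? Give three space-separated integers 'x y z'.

Start: (5, -8, 3)
Step 1: (5, -8, 3) -> (-(3), -(5), -(-8)) = (-3, -5, 8)
Step 2: (-3, -5, 8) -> (-(8), -(-3), -(-5)) = (-8, 3, 5)
Step 3: (-8, 3, 5) -> (-(5), -(-8), -(3)) = (-5, 8, -3)
Step 4: (-5, 8, -3) -> (-(-3), -(-5), -(8)) = (3, 5, -8)

Answer: 3 5 -8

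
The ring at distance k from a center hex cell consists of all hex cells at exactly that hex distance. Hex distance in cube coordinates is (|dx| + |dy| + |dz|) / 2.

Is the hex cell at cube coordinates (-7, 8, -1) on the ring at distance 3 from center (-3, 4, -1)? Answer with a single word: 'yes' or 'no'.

|px - cx| = |-7 - (-3)| = 4
|py - cy| = |8 - 4| = 4
|pz - cz| = |-1 - (-1)| = 0
distance = (4+4+0)/2 = 8/2 = 4
radius = 3; distance != radius -> no

Answer: no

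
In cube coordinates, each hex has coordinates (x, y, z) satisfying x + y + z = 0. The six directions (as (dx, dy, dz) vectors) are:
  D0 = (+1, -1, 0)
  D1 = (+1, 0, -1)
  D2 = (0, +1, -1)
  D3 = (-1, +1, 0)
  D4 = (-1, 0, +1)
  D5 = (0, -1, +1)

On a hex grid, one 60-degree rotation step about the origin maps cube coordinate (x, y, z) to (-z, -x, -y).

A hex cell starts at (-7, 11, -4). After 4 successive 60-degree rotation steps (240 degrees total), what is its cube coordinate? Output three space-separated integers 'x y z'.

Answer: -4 -7 11

Derivation:
Start: (-7, 11, -4)
Step 1: (-7, 11, -4) -> (-(-4), -(-7), -(11)) = (4, 7, -11)
Step 2: (4, 7, -11) -> (-(-11), -(4), -(7)) = (11, -4, -7)
Step 3: (11, -4, -7) -> (-(-7), -(11), -(-4)) = (7, -11, 4)
Step 4: (7, -11, 4) -> (-(4), -(7), -(-11)) = (-4, -7, 11)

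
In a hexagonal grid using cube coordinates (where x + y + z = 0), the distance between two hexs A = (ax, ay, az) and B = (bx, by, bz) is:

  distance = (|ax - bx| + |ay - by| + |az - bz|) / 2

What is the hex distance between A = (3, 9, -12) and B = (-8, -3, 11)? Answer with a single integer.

|ax - bx| = |3 - (-8)| = 11
|ay - by| = |9 - (-3)| = 12
|az - bz| = |-12 - 11| = 23
distance = (11 + 12 + 23) / 2 = 46 / 2 = 23

Answer: 23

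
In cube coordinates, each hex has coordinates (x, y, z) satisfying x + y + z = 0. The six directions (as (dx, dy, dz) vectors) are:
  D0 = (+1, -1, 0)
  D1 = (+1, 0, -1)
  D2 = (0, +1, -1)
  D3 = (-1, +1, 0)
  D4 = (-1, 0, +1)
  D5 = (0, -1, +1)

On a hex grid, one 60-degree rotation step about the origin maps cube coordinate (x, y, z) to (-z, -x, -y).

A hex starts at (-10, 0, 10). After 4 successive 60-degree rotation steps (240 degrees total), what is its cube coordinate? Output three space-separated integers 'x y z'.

Answer: 10 -10 0

Derivation:
Start: (-10, 0, 10)
Step 1: (-10, 0, 10) -> (-(10), -(-10), -(0)) = (-10, 10, 0)
Step 2: (-10, 10, 0) -> (-(0), -(-10), -(10)) = (0, 10, -10)
Step 3: (0, 10, -10) -> (-(-10), -(0), -(10)) = (10, 0, -10)
Step 4: (10, 0, -10) -> (-(-10), -(10), -(0)) = (10, -10, 0)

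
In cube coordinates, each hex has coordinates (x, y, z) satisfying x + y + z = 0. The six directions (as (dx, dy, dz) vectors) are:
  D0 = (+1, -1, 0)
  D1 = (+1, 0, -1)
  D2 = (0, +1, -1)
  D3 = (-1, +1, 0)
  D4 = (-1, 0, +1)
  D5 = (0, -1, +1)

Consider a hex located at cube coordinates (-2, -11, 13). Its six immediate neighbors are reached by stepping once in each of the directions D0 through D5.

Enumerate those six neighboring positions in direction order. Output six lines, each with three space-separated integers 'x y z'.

Answer: -1 -12 13
-1 -11 12
-2 -10 12
-3 -10 13
-3 -11 14
-2 -12 14

Derivation:
Center: (-2, -11, 13). Add each direction:
  D0: (-2, -11, 13) + (1, -1, 0) = (-1, -12, 13)
  D1: (-2, -11, 13) + (1, 0, -1) = (-1, -11, 12)
  D2: (-2, -11, 13) + (0, 1, -1) = (-2, -10, 12)
  D3: (-2, -11, 13) + (-1, 1, 0) = (-3, -10, 13)
  D4: (-2, -11, 13) + (-1, 0, 1) = (-3, -11, 14)
  D5: (-2, -11, 13) + (0, -1, 1) = (-2, -12, 14)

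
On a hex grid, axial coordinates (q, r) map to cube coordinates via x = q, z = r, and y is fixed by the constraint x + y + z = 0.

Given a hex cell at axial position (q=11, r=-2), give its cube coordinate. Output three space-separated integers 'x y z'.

x = q = 11
z = r = -2
y = -x - z = -(11) - (-2) = -9

Answer: 11 -9 -2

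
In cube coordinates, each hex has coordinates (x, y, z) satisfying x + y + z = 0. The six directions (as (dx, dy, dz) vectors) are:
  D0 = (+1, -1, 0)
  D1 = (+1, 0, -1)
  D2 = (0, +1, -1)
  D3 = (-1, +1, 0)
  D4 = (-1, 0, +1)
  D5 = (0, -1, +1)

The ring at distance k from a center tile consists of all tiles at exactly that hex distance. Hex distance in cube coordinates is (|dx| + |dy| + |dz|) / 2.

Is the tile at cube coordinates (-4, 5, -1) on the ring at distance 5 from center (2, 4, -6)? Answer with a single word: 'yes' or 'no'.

Answer: no

Derivation:
|px - cx| = |-4 - 2| = 6
|py - cy| = |5 - 4| = 1
|pz - cz| = |-1 - (-6)| = 5
distance = (6+1+5)/2 = 12/2 = 6
radius = 5; distance != radius -> no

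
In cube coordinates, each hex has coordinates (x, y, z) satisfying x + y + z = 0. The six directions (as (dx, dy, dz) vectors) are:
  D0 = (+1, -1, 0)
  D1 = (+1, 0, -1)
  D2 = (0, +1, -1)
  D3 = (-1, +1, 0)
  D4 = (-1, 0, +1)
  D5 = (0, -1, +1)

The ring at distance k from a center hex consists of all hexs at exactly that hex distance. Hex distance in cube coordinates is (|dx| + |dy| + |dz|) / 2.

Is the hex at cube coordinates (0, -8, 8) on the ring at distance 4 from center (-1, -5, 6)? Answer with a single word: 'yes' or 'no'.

|px - cx| = |0 - (-1)| = 1
|py - cy| = |-8 - (-5)| = 3
|pz - cz| = |8 - 6| = 2
distance = (1+3+2)/2 = 6/2 = 3
radius = 4; distance != radius -> no

Answer: no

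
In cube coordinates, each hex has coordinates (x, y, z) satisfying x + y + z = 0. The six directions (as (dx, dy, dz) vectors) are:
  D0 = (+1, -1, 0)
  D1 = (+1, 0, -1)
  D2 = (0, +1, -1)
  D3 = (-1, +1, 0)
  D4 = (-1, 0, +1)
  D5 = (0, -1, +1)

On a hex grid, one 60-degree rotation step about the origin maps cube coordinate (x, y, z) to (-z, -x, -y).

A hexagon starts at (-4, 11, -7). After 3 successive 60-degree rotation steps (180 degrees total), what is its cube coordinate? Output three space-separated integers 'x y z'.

Answer: 4 -11 7

Derivation:
Start: (-4, 11, -7)
Step 1: (-4, 11, -7) -> (-(-7), -(-4), -(11)) = (7, 4, -11)
Step 2: (7, 4, -11) -> (-(-11), -(7), -(4)) = (11, -7, -4)
Step 3: (11, -7, -4) -> (-(-4), -(11), -(-7)) = (4, -11, 7)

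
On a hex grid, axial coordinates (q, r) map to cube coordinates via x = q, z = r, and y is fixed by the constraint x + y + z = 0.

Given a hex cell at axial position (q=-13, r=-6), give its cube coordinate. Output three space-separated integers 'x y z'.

x = q = -13
z = r = -6
y = -x - z = -(-13) - (-6) = 19

Answer: -13 19 -6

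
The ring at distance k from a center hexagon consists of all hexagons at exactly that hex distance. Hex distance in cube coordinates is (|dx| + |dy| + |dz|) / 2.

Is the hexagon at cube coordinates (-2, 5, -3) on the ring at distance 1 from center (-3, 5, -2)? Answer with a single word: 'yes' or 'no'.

Answer: yes

Derivation:
|px - cx| = |-2 - (-3)| = 1
|py - cy| = |5 - 5| = 0
|pz - cz| = |-3 - (-2)| = 1
distance = (1+0+1)/2 = 2/2 = 1
radius = 1; distance == radius -> yes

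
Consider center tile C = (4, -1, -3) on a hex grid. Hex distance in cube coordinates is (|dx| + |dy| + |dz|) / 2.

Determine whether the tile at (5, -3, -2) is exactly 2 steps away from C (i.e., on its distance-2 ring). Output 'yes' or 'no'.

|px - cx| = |5 - 4| = 1
|py - cy| = |-3 - (-1)| = 2
|pz - cz| = |-2 - (-3)| = 1
distance = (1+2+1)/2 = 4/2 = 2
radius = 2; distance == radius -> yes

Answer: yes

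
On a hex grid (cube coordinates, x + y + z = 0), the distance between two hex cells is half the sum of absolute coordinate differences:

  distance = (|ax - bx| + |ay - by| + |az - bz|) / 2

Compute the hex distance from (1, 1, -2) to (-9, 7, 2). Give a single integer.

Answer: 10

Derivation:
|ax - bx| = |1 - (-9)| = 10
|ay - by| = |1 - 7| = 6
|az - bz| = |-2 - 2| = 4
distance = (10 + 6 + 4) / 2 = 20 / 2 = 10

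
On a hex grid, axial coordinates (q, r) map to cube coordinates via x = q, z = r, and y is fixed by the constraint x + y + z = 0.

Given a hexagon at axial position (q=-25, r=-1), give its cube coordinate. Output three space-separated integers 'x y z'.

Answer: -25 26 -1

Derivation:
x = q = -25
z = r = -1
y = -x - z = -(-25) - (-1) = 26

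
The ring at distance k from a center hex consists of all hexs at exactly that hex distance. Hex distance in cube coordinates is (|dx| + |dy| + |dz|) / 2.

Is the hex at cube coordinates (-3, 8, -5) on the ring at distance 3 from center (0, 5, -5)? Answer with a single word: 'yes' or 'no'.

Answer: yes

Derivation:
|px - cx| = |-3 - 0| = 3
|py - cy| = |8 - 5| = 3
|pz - cz| = |-5 - (-5)| = 0
distance = (3+3+0)/2 = 6/2 = 3
radius = 3; distance == radius -> yes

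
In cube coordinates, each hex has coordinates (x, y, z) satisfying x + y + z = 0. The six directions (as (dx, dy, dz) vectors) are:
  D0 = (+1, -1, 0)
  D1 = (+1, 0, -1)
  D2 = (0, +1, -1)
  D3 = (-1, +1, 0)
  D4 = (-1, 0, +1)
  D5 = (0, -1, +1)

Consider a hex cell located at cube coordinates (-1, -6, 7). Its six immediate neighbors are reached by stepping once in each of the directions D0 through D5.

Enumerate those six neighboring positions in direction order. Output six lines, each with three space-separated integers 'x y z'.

Center: (-1, -6, 7). Add each direction:
  D0: (-1, -6, 7) + (1, -1, 0) = (0, -7, 7)
  D1: (-1, -6, 7) + (1, 0, -1) = (0, -6, 6)
  D2: (-1, -6, 7) + (0, 1, -1) = (-1, -5, 6)
  D3: (-1, -6, 7) + (-1, 1, 0) = (-2, -5, 7)
  D4: (-1, -6, 7) + (-1, 0, 1) = (-2, -6, 8)
  D5: (-1, -6, 7) + (0, -1, 1) = (-1, -7, 8)

Answer: 0 -7 7
0 -6 6
-1 -5 6
-2 -5 7
-2 -6 8
-1 -7 8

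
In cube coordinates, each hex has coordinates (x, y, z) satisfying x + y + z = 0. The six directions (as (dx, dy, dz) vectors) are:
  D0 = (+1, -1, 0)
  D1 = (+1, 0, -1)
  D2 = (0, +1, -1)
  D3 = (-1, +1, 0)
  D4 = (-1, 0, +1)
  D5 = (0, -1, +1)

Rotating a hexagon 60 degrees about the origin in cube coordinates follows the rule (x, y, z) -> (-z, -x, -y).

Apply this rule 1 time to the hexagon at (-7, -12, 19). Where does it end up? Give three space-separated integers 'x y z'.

Answer: -19 7 12

Derivation:
Start: (-7, -12, 19)
Step 1: (-7, -12, 19) -> (-(19), -(-7), -(-12)) = (-19, 7, 12)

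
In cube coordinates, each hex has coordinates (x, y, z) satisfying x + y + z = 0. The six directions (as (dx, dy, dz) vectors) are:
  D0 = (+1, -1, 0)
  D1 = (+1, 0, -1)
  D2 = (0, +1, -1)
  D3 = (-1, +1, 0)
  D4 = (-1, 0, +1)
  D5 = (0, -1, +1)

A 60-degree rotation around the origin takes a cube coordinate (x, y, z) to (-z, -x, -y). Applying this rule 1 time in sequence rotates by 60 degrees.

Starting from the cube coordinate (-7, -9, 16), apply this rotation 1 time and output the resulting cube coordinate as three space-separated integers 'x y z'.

Answer: -16 7 9

Derivation:
Start: (-7, -9, 16)
Step 1: (-7, -9, 16) -> (-(16), -(-7), -(-9)) = (-16, 7, 9)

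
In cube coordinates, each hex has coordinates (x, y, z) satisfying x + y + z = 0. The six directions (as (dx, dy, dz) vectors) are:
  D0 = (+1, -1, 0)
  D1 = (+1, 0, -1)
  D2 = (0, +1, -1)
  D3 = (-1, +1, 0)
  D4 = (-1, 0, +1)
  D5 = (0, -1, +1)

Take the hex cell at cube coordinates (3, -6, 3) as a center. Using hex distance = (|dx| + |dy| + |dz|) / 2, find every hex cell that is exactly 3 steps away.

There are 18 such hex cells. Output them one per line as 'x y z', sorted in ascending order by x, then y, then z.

Walk ring at distance 3 from (3, -6, 3):
Start at center + D4*3 = (0, -6, 6)
  hex 0: (0, -6, 6)
  hex 1: (1, -7, 6)
  hex 2: (2, -8, 6)
  hex 3: (3, -9, 6)
  hex 4: (4, -9, 5)
  hex 5: (5, -9, 4)
  hex 6: (6, -9, 3)
  hex 7: (6, -8, 2)
  hex 8: (6, -7, 1)
  hex 9: (6, -6, 0)
  hex 10: (5, -5, 0)
  hex 11: (4, -4, 0)
  hex 12: (3, -3, 0)
  hex 13: (2, -3, 1)
  hex 14: (1, -3, 2)
  hex 15: (0, -3, 3)
  hex 16: (0, -4, 4)
  hex 17: (0, -5, 5)
Sorted: 18 hexes.

Answer: 0 -6 6
0 -5 5
0 -4 4
0 -3 3
1 -7 6
1 -3 2
2 -8 6
2 -3 1
3 -9 6
3 -3 0
4 -9 5
4 -4 0
5 -9 4
5 -5 0
6 -9 3
6 -8 2
6 -7 1
6 -6 0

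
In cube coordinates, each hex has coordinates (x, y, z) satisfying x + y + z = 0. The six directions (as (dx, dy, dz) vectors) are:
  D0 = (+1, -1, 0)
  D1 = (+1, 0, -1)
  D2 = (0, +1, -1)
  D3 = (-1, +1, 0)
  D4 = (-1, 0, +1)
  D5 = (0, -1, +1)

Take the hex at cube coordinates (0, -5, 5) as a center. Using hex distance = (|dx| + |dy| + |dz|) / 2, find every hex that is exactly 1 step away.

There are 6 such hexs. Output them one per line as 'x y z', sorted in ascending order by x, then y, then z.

Answer: -1 -5 6
-1 -4 5
0 -6 6
0 -4 4
1 -6 5
1 -5 4

Derivation:
Walk ring at distance 1 from (0, -5, 5):
Start at center + D4*1 = (-1, -5, 6)
  hex 0: (-1, -5, 6)
  hex 1: (0, -6, 6)
  hex 2: (1, -6, 5)
  hex 3: (1, -5, 4)
  hex 4: (0, -4, 4)
  hex 5: (-1, -4, 5)
Sorted: 6 hexes.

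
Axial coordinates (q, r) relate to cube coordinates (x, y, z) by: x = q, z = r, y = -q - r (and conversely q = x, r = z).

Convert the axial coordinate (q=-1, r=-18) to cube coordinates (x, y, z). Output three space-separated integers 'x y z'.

Answer: -1 19 -18

Derivation:
x = q = -1
z = r = -18
y = -x - z = -(-1) - (-18) = 19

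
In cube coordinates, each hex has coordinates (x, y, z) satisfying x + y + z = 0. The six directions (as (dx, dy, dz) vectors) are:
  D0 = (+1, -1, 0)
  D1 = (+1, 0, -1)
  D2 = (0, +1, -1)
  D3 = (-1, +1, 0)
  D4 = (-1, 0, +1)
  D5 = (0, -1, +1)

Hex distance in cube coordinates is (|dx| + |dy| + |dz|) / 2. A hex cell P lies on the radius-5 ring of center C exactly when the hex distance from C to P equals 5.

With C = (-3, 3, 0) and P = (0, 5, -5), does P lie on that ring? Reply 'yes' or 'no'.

Answer: yes

Derivation:
|px - cx| = |0 - (-3)| = 3
|py - cy| = |5 - 3| = 2
|pz - cz| = |-5 - 0| = 5
distance = (3+2+5)/2 = 10/2 = 5
radius = 5; distance == radius -> yes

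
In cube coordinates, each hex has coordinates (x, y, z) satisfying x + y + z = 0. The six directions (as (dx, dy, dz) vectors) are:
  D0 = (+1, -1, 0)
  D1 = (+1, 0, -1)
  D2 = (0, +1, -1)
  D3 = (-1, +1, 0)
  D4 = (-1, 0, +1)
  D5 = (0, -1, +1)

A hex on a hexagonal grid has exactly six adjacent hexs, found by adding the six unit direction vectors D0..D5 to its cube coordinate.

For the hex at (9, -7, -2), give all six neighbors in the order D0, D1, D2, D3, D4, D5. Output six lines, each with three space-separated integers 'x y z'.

Center: (9, -7, -2). Add each direction:
  D0: (9, -7, -2) + (1, -1, 0) = (10, -8, -2)
  D1: (9, -7, -2) + (1, 0, -1) = (10, -7, -3)
  D2: (9, -7, -2) + (0, 1, -1) = (9, -6, -3)
  D3: (9, -7, -2) + (-1, 1, 0) = (8, -6, -2)
  D4: (9, -7, -2) + (-1, 0, 1) = (8, -7, -1)
  D5: (9, -7, -2) + (0, -1, 1) = (9, -8, -1)

Answer: 10 -8 -2
10 -7 -3
9 -6 -3
8 -6 -2
8 -7 -1
9 -8 -1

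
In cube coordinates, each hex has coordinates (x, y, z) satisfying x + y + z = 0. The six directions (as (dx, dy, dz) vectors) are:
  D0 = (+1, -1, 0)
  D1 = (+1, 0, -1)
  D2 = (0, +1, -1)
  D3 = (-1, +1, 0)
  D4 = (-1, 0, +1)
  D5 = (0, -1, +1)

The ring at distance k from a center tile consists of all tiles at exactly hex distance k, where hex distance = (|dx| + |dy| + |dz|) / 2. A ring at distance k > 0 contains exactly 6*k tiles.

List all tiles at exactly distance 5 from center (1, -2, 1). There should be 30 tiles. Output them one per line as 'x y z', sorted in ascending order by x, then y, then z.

Walk ring at distance 5 from (1, -2, 1):
Start at center + D4*5 = (-4, -2, 6)
  hex 0: (-4, -2, 6)
  hex 1: (-3, -3, 6)
  hex 2: (-2, -4, 6)
  hex 3: (-1, -5, 6)
  hex 4: (0, -6, 6)
  hex 5: (1, -7, 6)
  hex 6: (2, -7, 5)
  hex 7: (3, -7, 4)
  hex 8: (4, -7, 3)
  hex 9: (5, -7, 2)
  hex 10: (6, -7, 1)
  hex 11: (6, -6, 0)
  hex 12: (6, -5, -1)
  hex 13: (6, -4, -2)
  hex 14: (6, -3, -3)
  hex 15: (6, -2, -4)
  hex 16: (5, -1, -4)
  hex 17: (4, 0, -4)
  hex 18: (3, 1, -4)
  hex 19: (2, 2, -4)
  hex 20: (1, 3, -4)
  hex 21: (0, 3, -3)
  hex 22: (-1, 3, -2)
  hex 23: (-2, 3, -1)
  hex 24: (-3, 3, 0)
  hex 25: (-4, 3, 1)
  hex 26: (-4, 2, 2)
  hex 27: (-4, 1, 3)
  hex 28: (-4, 0, 4)
  hex 29: (-4, -1, 5)
Sorted: 30 hexes.

Answer: -4 -2 6
-4 -1 5
-4 0 4
-4 1 3
-4 2 2
-4 3 1
-3 -3 6
-3 3 0
-2 -4 6
-2 3 -1
-1 -5 6
-1 3 -2
0 -6 6
0 3 -3
1 -7 6
1 3 -4
2 -7 5
2 2 -4
3 -7 4
3 1 -4
4 -7 3
4 0 -4
5 -7 2
5 -1 -4
6 -7 1
6 -6 0
6 -5 -1
6 -4 -2
6 -3 -3
6 -2 -4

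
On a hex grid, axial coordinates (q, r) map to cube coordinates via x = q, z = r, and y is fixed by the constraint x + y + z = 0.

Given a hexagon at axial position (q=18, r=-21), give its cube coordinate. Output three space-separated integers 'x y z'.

Answer: 18 3 -21

Derivation:
x = q = 18
z = r = -21
y = -x - z = -(18) - (-21) = 3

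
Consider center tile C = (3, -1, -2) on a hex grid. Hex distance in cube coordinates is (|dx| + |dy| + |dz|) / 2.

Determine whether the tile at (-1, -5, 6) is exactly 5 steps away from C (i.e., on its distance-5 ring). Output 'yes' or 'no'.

|px - cx| = |-1 - 3| = 4
|py - cy| = |-5 - (-1)| = 4
|pz - cz| = |6 - (-2)| = 8
distance = (4+4+8)/2 = 16/2 = 8
radius = 5; distance != radius -> no

Answer: no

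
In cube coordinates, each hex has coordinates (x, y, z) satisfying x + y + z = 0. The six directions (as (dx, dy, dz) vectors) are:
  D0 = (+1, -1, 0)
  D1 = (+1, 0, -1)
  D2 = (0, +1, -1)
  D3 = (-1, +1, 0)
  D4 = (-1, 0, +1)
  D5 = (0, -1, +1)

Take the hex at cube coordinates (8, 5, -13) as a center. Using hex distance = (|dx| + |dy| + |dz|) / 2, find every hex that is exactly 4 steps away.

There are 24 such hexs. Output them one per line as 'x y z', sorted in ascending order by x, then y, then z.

Walk ring at distance 4 from (8, 5, -13):
Start at center + D4*4 = (4, 5, -9)
  hex 0: (4, 5, -9)
  hex 1: (5, 4, -9)
  hex 2: (6, 3, -9)
  hex 3: (7, 2, -9)
  hex 4: (8, 1, -9)
  hex 5: (9, 1, -10)
  hex 6: (10, 1, -11)
  hex 7: (11, 1, -12)
  hex 8: (12, 1, -13)
  hex 9: (12, 2, -14)
  hex 10: (12, 3, -15)
  hex 11: (12, 4, -16)
  hex 12: (12, 5, -17)
  hex 13: (11, 6, -17)
  hex 14: (10, 7, -17)
  hex 15: (9, 8, -17)
  hex 16: (8, 9, -17)
  hex 17: (7, 9, -16)
  hex 18: (6, 9, -15)
  hex 19: (5, 9, -14)
  hex 20: (4, 9, -13)
  hex 21: (4, 8, -12)
  hex 22: (4, 7, -11)
  hex 23: (4, 6, -10)
Sorted: 24 hexes.

Answer: 4 5 -9
4 6 -10
4 7 -11
4 8 -12
4 9 -13
5 4 -9
5 9 -14
6 3 -9
6 9 -15
7 2 -9
7 9 -16
8 1 -9
8 9 -17
9 1 -10
9 8 -17
10 1 -11
10 7 -17
11 1 -12
11 6 -17
12 1 -13
12 2 -14
12 3 -15
12 4 -16
12 5 -17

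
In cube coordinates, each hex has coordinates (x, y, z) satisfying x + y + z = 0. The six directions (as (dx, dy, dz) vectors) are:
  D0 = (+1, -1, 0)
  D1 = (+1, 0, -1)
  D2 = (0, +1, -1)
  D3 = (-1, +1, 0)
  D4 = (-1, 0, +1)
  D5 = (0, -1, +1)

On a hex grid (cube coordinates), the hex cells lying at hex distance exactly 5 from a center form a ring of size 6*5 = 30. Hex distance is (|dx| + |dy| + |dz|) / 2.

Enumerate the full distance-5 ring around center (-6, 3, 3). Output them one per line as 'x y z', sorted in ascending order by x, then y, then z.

Answer: -11 3 8
-11 4 7
-11 5 6
-11 6 5
-11 7 4
-11 8 3
-10 2 8
-10 8 2
-9 1 8
-9 8 1
-8 0 8
-8 8 0
-7 -1 8
-7 8 -1
-6 -2 8
-6 8 -2
-5 -2 7
-5 7 -2
-4 -2 6
-4 6 -2
-3 -2 5
-3 5 -2
-2 -2 4
-2 4 -2
-1 -2 3
-1 -1 2
-1 0 1
-1 1 0
-1 2 -1
-1 3 -2

Derivation:
Walk ring at distance 5 from (-6, 3, 3):
Start at center + D4*5 = (-11, 3, 8)
  hex 0: (-11, 3, 8)
  hex 1: (-10, 2, 8)
  hex 2: (-9, 1, 8)
  hex 3: (-8, 0, 8)
  hex 4: (-7, -1, 8)
  hex 5: (-6, -2, 8)
  hex 6: (-5, -2, 7)
  hex 7: (-4, -2, 6)
  hex 8: (-3, -2, 5)
  hex 9: (-2, -2, 4)
  hex 10: (-1, -2, 3)
  hex 11: (-1, -1, 2)
  hex 12: (-1, 0, 1)
  hex 13: (-1, 1, 0)
  hex 14: (-1, 2, -1)
  hex 15: (-1, 3, -2)
  hex 16: (-2, 4, -2)
  hex 17: (-3, 5, -2)
  hex 18: (-4, 6, -2)
  hex 19: (-5, 7, -2)
  hex 20: (-6, 8, -2)
  hex 21: (-7, 8, -1)
  hex 22: (-8, 8, 0)
  hex 23: (-9, 8, 1)
  hex 24: (-10, 8, 2)
  hex 25: (-11, 8, 3)
  hex 26: (-11, 7, 4)
  hex 27: (-11, 6, 5)
  hex 28: (-11, 5, 6)
  hex 29: (-11, 4, 7)
Sorted: 30 hexes.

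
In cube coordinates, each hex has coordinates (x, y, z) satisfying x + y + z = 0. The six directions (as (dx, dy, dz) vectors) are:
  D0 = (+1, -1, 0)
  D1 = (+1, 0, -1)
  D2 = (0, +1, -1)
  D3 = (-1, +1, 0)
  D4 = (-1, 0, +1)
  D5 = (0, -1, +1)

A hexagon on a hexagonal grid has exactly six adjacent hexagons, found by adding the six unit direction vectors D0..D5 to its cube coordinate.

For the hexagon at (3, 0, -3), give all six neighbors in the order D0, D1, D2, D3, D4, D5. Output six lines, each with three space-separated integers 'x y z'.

Answer: 4 -1 -3
4 0 -4
3 1 -4
2 1 -3
2 0 -2
3 -1 -2

Derivation:
Center: (3, 0, -3). Add each direction:
  D0: (3, 0, -3) + (1, -1, 0) = (4, -1, -3)
  D1: (3, 0, -3) + (1, 0, -1) = (4, 0, -4)
  D2: (3, 0, -3) + (0, 1, -1) = (3, 1, -4)
  D3: (3, 0, -3) + (-1, 1, 0) = (2, 1, -3)
  D4: (3, 0, -3) + (-1, 0, 1) = (2, 0, -2)
  D5: (3, 0, -3) + (0, -1, 1) = (3, -1, -2)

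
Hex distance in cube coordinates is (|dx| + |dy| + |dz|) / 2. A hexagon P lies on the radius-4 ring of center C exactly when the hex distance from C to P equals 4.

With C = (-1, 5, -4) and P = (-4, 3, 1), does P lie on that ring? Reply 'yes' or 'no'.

|px - cx| = |-4 - (-1)| = 3
|py - cy| = |3 - 5| = 2
|pz - cz| = |1 - (-4)| = 5
distance = (3+2+5)/2 = 10/2 = 5
radius = 4; distance != radius -> no

Answer: no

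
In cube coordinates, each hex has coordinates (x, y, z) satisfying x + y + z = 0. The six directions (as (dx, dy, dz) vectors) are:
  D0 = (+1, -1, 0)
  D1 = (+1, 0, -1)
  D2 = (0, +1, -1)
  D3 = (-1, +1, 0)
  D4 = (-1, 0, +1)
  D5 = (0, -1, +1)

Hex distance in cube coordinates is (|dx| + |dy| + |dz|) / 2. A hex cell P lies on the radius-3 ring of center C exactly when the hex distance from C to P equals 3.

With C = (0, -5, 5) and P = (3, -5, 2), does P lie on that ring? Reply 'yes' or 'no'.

|px - cx| = |3 - 0| = 3
|py - cy| = |-5 - (-5)| = 0
|pz - cz| = |2 - 5| = 3
distance = (3+0+3)/2 = 6/2 = 3
radius = 3; distance == radius -> yes

Answer: yes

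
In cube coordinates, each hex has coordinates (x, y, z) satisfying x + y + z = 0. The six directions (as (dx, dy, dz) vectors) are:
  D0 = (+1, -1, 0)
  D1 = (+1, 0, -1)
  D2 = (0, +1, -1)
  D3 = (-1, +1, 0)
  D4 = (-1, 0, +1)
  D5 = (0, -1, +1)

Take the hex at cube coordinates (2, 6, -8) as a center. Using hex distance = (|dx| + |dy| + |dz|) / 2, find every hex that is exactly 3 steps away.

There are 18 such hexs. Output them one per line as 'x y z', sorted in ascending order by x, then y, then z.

Walk ring at distance 3 from (2, 6, -8):
Start at center + D4*3 = (-1, 6, -5)
  hex 0: (-1, 6, -5)
  hex 1: (0, 5, -5)
  hex 2: (1, 4, -5)
  hex 3: (2, 3, -5)
  hex 4: (3, 3, -6)
  hex 5: (4, 3, -7)
  hex 6: (5, 3, -8)
  hex 7: (5, 4, -9)
  hex 8: (5, 5, -10)
  hex 9: (5, 6, -11)
  hex 10: (4, 7, -11)
  hex 11: (3, 8, -11)
  hex 12: (2, 9, -11)
  hex 13: (1, 9, -10)
  hex 14: (0, 9, -9)
  hex 15: (-1, 9, -8)
  hex 16: (-1, 8, -7)
  hex 17: (-1, 7, -6)
Sorted: 18 hexes.

Answer: -1 6 -5
-1 7 -6
-1 8 -7
-1 9 -8
0 5 -5
0 9 -9
1 4 -5
1 9 -10
2 3 -5
2 9 -11
3 3 -6
3 8 -11
4 3 -7
4 7 -11
5 3 -8
5 4 -9
5 5 -10
5 6 -11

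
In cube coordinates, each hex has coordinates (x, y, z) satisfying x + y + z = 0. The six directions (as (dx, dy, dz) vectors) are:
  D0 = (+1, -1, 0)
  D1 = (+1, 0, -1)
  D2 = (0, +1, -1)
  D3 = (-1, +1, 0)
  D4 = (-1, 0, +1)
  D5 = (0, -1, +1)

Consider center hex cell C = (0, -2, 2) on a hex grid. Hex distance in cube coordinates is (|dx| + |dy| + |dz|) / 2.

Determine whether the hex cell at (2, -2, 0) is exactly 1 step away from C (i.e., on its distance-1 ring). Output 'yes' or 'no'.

|px - cx| = |2 - 0| = 2
|py - cy| = |-2 - (-2)| = 0
|pz - cz| = |0 - 2| = 2
distance = (2+0+2)/2 = 4/2 = 2
radius = 1; distance != radius -> no

Answer: no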